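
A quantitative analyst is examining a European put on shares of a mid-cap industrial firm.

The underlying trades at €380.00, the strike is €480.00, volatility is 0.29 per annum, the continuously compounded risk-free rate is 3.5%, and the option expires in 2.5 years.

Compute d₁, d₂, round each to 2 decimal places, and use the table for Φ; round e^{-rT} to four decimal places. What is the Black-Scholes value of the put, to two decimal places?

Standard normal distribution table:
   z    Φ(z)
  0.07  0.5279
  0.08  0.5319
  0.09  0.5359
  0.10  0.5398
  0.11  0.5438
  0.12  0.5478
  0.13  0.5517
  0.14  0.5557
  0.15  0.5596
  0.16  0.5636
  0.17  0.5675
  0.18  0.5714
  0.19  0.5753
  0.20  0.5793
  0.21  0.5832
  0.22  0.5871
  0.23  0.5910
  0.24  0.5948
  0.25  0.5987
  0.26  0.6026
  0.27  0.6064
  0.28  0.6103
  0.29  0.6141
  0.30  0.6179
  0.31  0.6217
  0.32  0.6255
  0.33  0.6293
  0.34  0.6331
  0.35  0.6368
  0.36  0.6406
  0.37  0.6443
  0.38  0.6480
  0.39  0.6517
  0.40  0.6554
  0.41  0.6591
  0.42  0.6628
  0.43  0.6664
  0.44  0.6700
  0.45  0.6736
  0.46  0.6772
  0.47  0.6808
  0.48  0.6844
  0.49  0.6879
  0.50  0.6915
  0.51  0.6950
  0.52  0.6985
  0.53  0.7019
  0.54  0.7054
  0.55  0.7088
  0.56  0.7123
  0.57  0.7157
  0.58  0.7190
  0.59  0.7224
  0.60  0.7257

T = 2.5;  σ√T = 0.4585
d₁ = [ln(380/480) + (0.035 + ½·0.29²)·2.5] / (σ√T) = (-0.2336 + 0.1926) / 0.4585 = -0.0894 → -0.09
d₂ = -0.0894 − 0.4585 = -0.5479 → -0.55
exp(−rT) = exp(−0.035·2.5) = 0.9162
P = 480·0.9162·N(0.55) − 380·N(0.09) = 480·0.9162·0.7088 − 380·0.5359 = 311.7132 − 203.6420 = 108.0712

€108.07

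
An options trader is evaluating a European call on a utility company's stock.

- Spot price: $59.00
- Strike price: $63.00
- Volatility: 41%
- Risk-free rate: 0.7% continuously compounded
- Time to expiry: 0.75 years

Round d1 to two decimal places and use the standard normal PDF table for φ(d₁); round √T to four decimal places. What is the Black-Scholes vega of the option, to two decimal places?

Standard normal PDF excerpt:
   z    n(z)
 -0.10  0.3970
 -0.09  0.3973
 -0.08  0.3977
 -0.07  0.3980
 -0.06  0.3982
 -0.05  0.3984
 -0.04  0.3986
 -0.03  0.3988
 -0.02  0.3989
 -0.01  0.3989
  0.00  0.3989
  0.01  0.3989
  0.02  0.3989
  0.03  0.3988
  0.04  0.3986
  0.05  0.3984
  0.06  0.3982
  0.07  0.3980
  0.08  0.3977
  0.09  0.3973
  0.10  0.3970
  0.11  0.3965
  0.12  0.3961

T = 0.75;  σ√T = 0.3551
d₁ = [ln(59/63) + (0.007 + 0.41²/2)·0.75] / 0.3551 = [-0.0656 + 0.0683] / 0.3551 = 0.0076 which rounds to 0.01
√T = √0.75 = 0.8660
φ(d₁) = φ(0.01) = 0.3989
vega = S·φ(d₁)·√T = 59·0.3989·0.8660 = 20.3814

20.38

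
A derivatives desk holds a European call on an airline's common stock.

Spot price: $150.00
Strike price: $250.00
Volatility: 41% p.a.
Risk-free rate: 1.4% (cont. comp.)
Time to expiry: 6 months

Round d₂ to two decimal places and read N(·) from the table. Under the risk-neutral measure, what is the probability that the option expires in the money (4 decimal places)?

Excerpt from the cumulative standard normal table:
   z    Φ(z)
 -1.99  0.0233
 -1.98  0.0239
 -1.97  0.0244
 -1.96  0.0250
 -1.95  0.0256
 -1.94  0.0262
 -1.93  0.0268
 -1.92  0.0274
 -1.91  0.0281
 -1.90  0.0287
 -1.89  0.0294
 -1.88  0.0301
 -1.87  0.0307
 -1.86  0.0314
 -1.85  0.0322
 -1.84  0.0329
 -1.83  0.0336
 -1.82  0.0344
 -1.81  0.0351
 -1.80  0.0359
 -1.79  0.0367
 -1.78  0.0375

T = 0.5;  σ√T = 0.2899
d₁ = [ln(150/250) + (0.014 + 0.41²/2)·0.5] / 0.2899 = [-0.5108 + 0.0490] / 0.2899 = -1.5929 ⇒ -1.59
d₂ = d₁ − σ√T = -1.5929 − 0.2899 = -1.8828 ⇒ -1.88
Risk-neutral Pr[S_T > K] = N(d₂) = N(-1.88) = 0.0301

0.0301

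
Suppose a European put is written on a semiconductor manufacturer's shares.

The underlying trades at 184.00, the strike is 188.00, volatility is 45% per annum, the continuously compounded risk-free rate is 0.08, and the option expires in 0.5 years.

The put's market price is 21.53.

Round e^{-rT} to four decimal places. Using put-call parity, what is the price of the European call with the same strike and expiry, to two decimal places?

exp(−rT) = exp(−0.08·0.5) = 0.9608
Put-call parity: C − P = S − K·e^(−rT) = 184 − 188·0.9608 = 184 − 180.6304 = 3.3696
C = P + (C − P) = 21.53 + (3.3696) = 24.8996

24.90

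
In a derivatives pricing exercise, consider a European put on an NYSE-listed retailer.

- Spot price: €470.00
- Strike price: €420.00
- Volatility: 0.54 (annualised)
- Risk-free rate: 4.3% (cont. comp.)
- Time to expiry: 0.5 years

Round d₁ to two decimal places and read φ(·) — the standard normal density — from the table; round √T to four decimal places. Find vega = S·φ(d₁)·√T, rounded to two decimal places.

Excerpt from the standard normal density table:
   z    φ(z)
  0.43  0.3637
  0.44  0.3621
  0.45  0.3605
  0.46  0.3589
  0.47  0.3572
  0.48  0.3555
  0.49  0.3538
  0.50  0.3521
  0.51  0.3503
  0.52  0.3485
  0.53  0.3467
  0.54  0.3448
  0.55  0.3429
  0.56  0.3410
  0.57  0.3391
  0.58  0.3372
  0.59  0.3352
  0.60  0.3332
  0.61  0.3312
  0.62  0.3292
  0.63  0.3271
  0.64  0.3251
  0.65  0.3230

σ√T = 0.54·√0.5 = 0.3818
ln(S/K) + (r + σ²/2)T = ln(470/420) + (0.043 + 0.54²/2)·0.5 = 0.1125 + 0.0944 = 0.2069
d₁ = 0.2069 / 0.3818 = 0.5418 which rounds to 0.54
√T = √0.5 = 0.7071
φ(d₁) = φ(0.54) = 0.3448
vega = S·φ(d₁)·√T = 470·0.3448·0.7071 = 114.5898

114.59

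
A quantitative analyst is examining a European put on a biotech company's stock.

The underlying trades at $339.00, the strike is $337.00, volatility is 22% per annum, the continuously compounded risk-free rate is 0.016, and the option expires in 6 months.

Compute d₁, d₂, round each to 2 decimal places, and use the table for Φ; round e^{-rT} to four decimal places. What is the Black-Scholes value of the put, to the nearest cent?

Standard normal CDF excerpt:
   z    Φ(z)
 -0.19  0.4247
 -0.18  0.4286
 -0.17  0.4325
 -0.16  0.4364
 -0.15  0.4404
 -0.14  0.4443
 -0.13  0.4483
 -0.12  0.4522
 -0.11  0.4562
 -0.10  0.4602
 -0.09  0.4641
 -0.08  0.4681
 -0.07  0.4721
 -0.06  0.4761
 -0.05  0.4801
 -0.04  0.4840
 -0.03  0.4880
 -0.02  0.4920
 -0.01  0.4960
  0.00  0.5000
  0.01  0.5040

T = 0.5;  σ√T = 0.1556
d₁ = [ln(339/337) + (0.016 + 0.22²/2)·0.5] / 0.1556 = [0.0059 + 0.0201] / 0.1556 = 0.1672 ⇒ 0.17
d₂ = d₁ − σ√T = 0.1672 − 0.1556 = 0.0117 ⇒ 0.01
exp(−rT) = exp(−0.016·0.5) = 0.9920
P = 337·0.9920·N(-0.01) − 339·N(-0.17) = 337·0.9920·0.4960 − 339·0.4325 = 165.8148 − 146.6175 = 19.1973

$19.20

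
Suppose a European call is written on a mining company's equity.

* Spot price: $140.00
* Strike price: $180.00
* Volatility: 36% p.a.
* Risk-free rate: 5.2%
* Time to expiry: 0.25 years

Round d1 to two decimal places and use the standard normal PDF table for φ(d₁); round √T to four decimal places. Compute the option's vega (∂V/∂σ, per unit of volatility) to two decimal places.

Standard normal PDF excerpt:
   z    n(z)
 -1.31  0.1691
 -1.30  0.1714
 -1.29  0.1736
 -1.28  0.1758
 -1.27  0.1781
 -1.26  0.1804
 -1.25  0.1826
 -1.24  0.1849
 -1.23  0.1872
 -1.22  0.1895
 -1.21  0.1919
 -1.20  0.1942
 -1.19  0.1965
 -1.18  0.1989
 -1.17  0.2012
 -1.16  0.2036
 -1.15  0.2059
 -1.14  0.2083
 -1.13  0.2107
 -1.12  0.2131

13.10

σ√T = 0.36 × 0.5000 = 0.1800
d₁ = [ln(140/180) + (0.052 + ½·0.36²)·0.25] / (σ√T) = (-0.2513 + 0.0292) / 0.1800 = -1.2340 ≈ -1.23
√T = √0.25 = 0.5000
φ(d₁) = φ(-1.23) = 0.1872
vega = S·φ(d₁)·√T = 140·0.1872·0.5000 = 13.1040
(The put has the same vega.)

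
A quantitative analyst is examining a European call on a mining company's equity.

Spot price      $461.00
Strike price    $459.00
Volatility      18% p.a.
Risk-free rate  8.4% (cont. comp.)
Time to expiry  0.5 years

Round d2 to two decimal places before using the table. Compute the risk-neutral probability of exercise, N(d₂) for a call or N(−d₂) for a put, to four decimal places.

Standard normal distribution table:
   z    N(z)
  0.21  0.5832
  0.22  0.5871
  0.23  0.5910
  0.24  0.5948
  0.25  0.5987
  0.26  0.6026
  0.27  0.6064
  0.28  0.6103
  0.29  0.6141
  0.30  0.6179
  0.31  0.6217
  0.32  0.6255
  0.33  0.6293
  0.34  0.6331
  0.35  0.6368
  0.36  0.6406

σ√T = 0.18 × 0.7071 = 0.1273
d₁ = [ln(461/459) + (0.084 + ½·0.18²)·0.5] / (σ√T) = (0.0043 + 0.0501) / 0.1273 = 0.4278 which rounds to 0.43
d₂ = 0.4278 − 0.1273 = 0.3005 which rounds to 0.30
Risk-neutral Pr[S_T > K] = N(d₂) = N(0.30) = 0.6179

0.6179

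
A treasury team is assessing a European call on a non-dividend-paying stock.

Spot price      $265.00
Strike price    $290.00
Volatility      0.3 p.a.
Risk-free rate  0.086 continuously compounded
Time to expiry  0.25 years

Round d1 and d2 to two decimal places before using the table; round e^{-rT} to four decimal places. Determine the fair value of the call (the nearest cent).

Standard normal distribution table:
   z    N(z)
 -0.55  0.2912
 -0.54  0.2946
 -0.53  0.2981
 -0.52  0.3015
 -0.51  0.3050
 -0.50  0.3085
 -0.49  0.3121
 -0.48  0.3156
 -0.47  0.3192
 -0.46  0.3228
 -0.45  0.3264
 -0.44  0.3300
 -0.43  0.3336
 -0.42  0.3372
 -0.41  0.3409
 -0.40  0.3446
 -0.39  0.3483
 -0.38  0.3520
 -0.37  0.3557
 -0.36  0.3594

$8.67

σ√T = 0.3 × 0.5000 = 0.1500
d₁ = [ln(265/290) + (0.086 + 0.3²/2)·0.25] / 0.1500 = [-0.0902 + 0.0328] / 0.1500 = -0.3827 → -0.38
d₂ = d₁ − σ√T = -0.3827 − 0.1500 = -0.5327 → -0.53
e^(−rT) = e^(−0.086·0.25) = 0.9787
C = 265·N(-0.38) − 290·0.9787·N(-0.53) = 265·0.3520 − 290·0.9787·0.2981 = 93.2800 − 84.6076 = 8.6724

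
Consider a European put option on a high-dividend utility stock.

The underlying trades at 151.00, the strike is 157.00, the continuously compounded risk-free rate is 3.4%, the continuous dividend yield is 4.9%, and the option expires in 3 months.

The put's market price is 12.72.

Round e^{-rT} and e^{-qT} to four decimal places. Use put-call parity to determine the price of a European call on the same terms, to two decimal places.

6.21

e^(−qT) = e^(−0.049·0.25) = 0.9878;  e^(−rT) = e^(−0.034·0.25) = 0.9915
Put-call parity: C − P = S·e^(−qT) − K·e^(−rT) = 151·0.9878 − 157·0.9915 = 149.1578 − 155.6655 = -6.5077
C = P + (C − P) = 12.72 + (-6.5077) = 6.2123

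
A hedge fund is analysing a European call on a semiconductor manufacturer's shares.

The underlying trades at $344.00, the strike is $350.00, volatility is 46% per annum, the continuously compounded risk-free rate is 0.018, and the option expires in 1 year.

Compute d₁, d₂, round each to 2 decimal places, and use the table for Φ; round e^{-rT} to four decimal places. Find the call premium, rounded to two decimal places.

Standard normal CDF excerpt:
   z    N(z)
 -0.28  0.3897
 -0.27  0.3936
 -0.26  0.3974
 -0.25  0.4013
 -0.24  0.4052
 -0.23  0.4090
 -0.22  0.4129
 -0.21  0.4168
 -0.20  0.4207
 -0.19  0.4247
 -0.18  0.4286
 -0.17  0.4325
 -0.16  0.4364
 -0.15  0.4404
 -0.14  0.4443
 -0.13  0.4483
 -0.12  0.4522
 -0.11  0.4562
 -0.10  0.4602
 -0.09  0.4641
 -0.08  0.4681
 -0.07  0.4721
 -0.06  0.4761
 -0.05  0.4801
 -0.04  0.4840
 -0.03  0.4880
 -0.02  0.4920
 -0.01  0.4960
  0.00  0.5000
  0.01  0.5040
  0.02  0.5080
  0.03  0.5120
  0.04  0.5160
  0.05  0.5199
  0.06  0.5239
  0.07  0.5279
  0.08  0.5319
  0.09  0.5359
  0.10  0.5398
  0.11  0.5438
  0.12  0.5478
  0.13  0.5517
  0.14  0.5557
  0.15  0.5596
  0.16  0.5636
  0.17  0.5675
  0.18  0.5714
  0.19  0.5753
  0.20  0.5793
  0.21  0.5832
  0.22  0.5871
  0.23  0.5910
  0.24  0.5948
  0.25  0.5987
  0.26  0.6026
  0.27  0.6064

$62.70

σ√T = 0.46 × 1.0000 = 0.4600
d₁ = [ln(344/350) + (0.018 + 0.46²/2)·1] / 0.4600 = [-0.0173 + 0.1238] / 0.4600 = 0.2315 ⇒ 0.23
d₂ = d₁ − σ√T = 0.2315 − 0.4600 = -0.2285 ⇒ -0.23
exp(−rT) = exp(−0.018·1) = 0.9822
N(d₁) = N(0.23) = 0.5910;  N(d₂) = N(-0.23) = 0.4090
C = 344·0.5910 − 350·0.9822·0.4090 = 203.3040 − 140.6019 = 62.7021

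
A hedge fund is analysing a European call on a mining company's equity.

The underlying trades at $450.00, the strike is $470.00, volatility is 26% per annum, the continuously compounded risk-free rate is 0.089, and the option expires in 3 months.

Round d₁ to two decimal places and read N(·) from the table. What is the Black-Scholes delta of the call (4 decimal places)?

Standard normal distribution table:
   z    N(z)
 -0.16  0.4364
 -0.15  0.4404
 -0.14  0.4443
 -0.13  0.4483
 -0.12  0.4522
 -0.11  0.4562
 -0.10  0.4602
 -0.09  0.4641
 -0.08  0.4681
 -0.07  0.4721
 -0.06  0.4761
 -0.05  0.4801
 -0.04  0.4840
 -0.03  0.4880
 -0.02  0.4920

T = 0.25;  σ√T = 0.1300
d₁ = [ln(450/470) + (0.089 + 0.26²/2)·0.25] / 0.1300 = [-0.0435 + 0.0307] / 0.1300 = -0.0983 ⇒ -0.10
N(d₁) = N(-0.10) = 0.4602
Δ_call = N(d₁) = 0.4602

0.4602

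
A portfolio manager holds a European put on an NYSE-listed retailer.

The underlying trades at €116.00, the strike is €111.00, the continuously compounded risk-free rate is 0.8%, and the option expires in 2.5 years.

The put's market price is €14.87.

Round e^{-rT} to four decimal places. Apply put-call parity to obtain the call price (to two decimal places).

exp(−rT) = exp(−0.008·2.5) = 0.9802
Put-call parity: C − P = S − K·e^(−rT) = 116 − 111·0.9802 = 116 − 108.8022 = 7.1978
C = P + (C − P) = 14.87 + (7.1978) = 22.0678

€22.07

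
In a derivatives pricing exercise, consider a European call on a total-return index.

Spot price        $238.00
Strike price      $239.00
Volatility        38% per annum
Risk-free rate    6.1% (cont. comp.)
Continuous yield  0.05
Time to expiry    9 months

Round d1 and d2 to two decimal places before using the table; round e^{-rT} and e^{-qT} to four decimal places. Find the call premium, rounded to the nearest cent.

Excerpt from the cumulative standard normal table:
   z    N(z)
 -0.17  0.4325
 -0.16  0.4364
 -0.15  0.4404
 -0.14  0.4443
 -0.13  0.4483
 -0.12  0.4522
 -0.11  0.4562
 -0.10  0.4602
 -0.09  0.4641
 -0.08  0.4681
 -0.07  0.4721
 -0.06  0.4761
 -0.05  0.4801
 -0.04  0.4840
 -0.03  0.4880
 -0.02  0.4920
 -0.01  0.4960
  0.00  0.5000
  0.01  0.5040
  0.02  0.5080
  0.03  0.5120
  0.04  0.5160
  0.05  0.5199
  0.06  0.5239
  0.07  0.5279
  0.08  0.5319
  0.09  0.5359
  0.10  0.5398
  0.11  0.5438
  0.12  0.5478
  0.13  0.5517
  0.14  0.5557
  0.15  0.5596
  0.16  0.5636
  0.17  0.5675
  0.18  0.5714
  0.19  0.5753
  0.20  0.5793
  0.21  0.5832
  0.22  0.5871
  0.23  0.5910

σ√T = 0.38 × 0.8660 = 0.3291
d₁ = [ln(238/239) + (0.061 − 0.05 + 0.38²/2)·0.75] / 0.3291 = [-0.0042 + 0.0624] / 0.3291 = 0.1769 → 0.18
d₂ = d₁ − σ√T = 0.1769 − 0.3291 = -0.1522 → -0.15
e^(−qT) = e^(−0.05·0.75) = 0.9632;  e^(−rT) = e^(−0.061·0.75) = 0.9553
N(d₁) = N(0.18) = 0.5714;  N(d₂) = N(-0.15) = 0.4404
C = 238·0.9632·0.5714 − 239·0.9553·0.4404 = 130.9887 − 100.5507 = 30.4380

$30.44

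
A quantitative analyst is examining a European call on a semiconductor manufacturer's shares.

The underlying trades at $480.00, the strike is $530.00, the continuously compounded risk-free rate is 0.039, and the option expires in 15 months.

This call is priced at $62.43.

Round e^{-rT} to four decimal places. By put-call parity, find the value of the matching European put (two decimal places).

e^(−rT) = e^(−0.039·1.25) = 0.9524
Put-call parity: C − P = S − K·e^(−rT) = 480 − 530·0.9524 = 480 − 504.7720 = -24.7720
P = C − (C − P) = 62.43 − (-24.7720) = 87.2020

$87.20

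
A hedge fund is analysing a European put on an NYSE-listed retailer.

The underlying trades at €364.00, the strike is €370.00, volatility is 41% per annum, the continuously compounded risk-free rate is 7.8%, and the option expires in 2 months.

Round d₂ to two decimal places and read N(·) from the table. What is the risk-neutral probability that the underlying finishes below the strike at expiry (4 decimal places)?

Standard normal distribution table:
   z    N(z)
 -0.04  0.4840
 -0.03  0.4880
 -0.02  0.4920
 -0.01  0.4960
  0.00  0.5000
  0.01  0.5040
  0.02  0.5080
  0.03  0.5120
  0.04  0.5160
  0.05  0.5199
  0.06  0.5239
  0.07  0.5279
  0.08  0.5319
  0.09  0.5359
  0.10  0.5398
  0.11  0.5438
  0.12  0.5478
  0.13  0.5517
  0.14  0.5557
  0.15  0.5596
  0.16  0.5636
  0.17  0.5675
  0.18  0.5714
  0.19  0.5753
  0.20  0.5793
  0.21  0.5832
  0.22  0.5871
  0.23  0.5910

0.5398

σ√T = 0.41 × 0.4082 = 0.1674
d₁ = [ln(364/370) + (0.078 + 0.41²/2)·0.1667] / 0.1674 = [-0.0163 + 0.0270] / 0.1674 = 0.0637 → 0.06
d₂ = d₁ − σ√T = 0.0637 − 0.1674 = -0.1037 → -0.10
Risk-neutral Pr[S_T < K] = N(−d₂) = N(0.10) = 0.5398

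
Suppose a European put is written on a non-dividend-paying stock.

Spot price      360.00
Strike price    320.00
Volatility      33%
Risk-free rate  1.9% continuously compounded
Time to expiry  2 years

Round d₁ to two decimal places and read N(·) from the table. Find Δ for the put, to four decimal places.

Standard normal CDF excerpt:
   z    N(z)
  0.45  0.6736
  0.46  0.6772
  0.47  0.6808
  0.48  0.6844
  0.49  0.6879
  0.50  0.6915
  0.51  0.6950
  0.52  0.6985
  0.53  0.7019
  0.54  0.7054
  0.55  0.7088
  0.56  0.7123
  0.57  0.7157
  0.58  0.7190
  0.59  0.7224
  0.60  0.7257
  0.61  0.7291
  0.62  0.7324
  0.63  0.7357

-0.2843

T = 2;  σ√T = 0.4667
d₁ = [ln(360/320) + (0.019 + 0.33²/2)·2] / 0.4667 = [0.1178 + 0.1469] / 0.4667 = 0.5671 → 0.57
N(d₁) = N(0.57) = 0.7157
Δ_put = N(d₁) − 1 = 0.7157 − 1 = -0.2843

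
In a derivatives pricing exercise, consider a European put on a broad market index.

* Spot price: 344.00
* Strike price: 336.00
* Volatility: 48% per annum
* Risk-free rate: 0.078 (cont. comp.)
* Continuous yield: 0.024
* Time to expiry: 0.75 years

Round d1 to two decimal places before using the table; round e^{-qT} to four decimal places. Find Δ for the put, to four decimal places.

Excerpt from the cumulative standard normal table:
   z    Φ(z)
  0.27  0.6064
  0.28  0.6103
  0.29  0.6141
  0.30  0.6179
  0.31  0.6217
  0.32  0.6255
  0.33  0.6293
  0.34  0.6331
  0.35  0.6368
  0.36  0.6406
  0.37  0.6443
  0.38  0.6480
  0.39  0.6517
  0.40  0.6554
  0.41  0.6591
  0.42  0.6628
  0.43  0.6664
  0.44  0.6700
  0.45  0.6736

σ√T = 0.48 × 0.8660 = 0.4157
d₁ = [ln(344/336) + (0.078 − 0.024 + 0.48²/2)·0.75] / 0.4157 = [0.0235 + 0.1269] / 0.4157 = 0.3619 → 0.36
N(d₁) = N(0.36) = 0.6406
Δ_put = exp(−qT)·(N(d₁) − 1) = 0.9822·(0.6406 − 1) = -0.3530

-0.3530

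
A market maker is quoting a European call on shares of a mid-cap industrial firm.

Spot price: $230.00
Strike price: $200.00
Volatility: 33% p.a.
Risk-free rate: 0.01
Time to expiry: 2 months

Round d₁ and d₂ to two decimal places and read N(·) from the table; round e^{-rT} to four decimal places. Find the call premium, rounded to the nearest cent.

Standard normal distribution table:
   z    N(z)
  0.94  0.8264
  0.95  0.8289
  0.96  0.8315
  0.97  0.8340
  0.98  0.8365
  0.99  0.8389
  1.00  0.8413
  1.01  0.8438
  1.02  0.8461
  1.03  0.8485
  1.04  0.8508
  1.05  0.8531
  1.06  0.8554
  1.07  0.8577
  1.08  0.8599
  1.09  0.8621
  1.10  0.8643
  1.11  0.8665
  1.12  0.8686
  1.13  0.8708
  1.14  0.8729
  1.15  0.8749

σ√T = 0.33 × 0.4082 = 0.1347
d₁ = [ln(230/200) + (0.01 + ½·0.33²)·0.1667] / (σ√T) = (0.1398 + 0.0107) / 0.1347 = 1.1171 ≈ 1.12
d₂ = 1.1171 − 0.1347 = 0.9824 ≈ 0.98
exp(−rT) = exp(−0.01·0.1667) = 0.9983
N(d₁) = N(1.12) = 0.8686;  N(d₂) = N(0.98) = 0.8365
C = 230·0.8686 − 200·0.9983·0.8365 = 199.7780 − 167.0156 = 32.7624

$32.76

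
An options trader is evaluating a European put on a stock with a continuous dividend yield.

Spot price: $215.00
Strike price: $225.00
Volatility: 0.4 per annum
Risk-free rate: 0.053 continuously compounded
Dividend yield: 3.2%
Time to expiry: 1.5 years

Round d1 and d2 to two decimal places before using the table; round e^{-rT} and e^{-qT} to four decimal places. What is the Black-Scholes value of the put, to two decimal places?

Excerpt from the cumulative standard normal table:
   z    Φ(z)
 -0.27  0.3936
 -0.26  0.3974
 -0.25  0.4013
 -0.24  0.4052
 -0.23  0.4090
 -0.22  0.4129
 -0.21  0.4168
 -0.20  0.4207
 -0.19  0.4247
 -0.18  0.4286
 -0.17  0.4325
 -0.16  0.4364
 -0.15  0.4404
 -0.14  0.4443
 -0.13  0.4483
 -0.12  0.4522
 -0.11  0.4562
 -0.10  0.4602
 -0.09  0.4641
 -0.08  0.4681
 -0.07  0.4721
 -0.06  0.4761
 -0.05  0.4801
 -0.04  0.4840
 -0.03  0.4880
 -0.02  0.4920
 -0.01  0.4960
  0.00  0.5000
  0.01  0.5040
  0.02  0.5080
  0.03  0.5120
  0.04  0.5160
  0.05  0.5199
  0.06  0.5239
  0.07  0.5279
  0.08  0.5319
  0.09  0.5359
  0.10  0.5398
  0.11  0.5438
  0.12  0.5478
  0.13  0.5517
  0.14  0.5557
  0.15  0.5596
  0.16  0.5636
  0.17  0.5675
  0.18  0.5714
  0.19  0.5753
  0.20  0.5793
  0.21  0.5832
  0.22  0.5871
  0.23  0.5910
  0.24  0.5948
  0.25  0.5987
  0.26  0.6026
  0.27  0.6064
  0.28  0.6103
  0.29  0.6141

σ√T = 0.4 × 1.2247 = 0.4899
ln(S/K) + (r − q + σ²/2)T = ln(215/225) + (0.053 − 0.032 + 0.4²/2)·1.5 = -0.0455 + 0.1515 = 0.1060
d₁ = 0.1060 / 0.4899 = 0.2164 ⇒ 0.22
d₂ = d₁ − σ√T = 0.2164 − 0.4899 = -0.2734 ⇒ -0.27
e^(−qT) = e^(−0.032·1.5) = 0.9531;  e^(−rT) = e^(−0.053·1.5) = 0.9236
N(−d₂) = N(0.27) = 0.6064;  N(−d₁) = N(-0.22) = 0.4129
P = 225·0.9236·0.6064 − 215·0.9531·0.4129 = 126.0160 − 84.6100 = 41.4060

$41.41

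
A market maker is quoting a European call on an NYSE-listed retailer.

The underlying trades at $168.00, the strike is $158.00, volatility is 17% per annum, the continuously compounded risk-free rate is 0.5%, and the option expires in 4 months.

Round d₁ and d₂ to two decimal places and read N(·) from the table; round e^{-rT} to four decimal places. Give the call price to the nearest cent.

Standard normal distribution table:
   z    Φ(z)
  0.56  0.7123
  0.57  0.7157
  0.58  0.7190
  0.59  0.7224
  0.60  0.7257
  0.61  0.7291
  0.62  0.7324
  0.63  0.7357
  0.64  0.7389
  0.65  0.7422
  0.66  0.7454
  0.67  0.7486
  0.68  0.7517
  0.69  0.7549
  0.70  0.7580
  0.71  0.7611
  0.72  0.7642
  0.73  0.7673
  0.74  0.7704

T = 0.3333;  σ√T = 0.0981
ln(S/K) + (r + σ²/2)T = ln(168/158) + (0.005 + 0.17²/2)·0.3333 = 0.0614 + 0.0065 = 0.0679
d₁ = 0.0679 / 0.0981 = 0.6913 ⇒ 0.69
d₂ = d₁ − σ√T = 0.6913 − 0.0981 = 0.5932 ⇒ 0.59
exp(−rT) = exp(−0.005·0.3333) = 0.9983
C = 168·N(0.69) − 158·0.9983·N(0.59) = 168·0.7549 − 158·0.9983·0.7224 = 126.8232 − 113.9452 = 12.8780

$12.88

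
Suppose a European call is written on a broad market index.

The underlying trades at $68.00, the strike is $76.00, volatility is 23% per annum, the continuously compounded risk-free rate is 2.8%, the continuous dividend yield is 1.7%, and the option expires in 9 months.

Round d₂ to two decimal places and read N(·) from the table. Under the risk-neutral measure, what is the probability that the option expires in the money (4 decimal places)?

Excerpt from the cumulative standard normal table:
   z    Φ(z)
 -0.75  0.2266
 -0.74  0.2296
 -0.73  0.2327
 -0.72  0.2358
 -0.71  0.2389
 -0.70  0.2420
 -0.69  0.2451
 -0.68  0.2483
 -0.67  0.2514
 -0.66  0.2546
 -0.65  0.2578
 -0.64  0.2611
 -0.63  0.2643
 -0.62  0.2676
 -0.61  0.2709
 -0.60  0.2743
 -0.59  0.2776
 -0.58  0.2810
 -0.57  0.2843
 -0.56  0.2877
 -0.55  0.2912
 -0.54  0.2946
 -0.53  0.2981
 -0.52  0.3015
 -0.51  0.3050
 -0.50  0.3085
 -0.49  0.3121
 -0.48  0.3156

σ√T = 0.23 × 0.8660 = 0.1992
d₁ = [ln(68/76) + (0.028 − 0.017 + ½·0.23²)·0.75] / (σ√T) = (-0.1112 + 0.0281) / 0.1992 = -0.4174 ≈ -0.42
d₂ = -0.4174 − 0.1992 = -0.6166 ≈ -0.62
Risk-neutral Pr[S_T > K] = N(d₂) = N(-0.62) = 0.2676

0.2676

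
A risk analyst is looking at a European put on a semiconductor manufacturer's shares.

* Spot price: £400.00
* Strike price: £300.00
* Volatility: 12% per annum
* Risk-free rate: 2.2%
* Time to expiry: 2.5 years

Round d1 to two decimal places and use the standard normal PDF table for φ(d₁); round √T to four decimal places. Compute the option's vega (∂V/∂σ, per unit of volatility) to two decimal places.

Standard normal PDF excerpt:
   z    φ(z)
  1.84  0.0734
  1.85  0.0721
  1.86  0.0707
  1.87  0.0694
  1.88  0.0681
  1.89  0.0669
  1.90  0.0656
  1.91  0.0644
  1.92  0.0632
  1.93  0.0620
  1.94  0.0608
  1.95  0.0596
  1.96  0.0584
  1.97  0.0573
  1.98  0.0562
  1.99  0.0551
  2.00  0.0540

41.49

T = 2.5;  σ√T = 0.1897
d₁ = [ln(400/300) + (0.022 + ½·0.12²)·2.5] / (σ√T) = (0.2877 + 0.0730) / 0.1897 = 1.9010 ≈ 1.90
√T = √2.5 = 1.5811
φ(d₁) = φ(1.90) = 0.0656
vega = S·φ(d₁)·√T = 400·0.0656·1.5811 = 41.4881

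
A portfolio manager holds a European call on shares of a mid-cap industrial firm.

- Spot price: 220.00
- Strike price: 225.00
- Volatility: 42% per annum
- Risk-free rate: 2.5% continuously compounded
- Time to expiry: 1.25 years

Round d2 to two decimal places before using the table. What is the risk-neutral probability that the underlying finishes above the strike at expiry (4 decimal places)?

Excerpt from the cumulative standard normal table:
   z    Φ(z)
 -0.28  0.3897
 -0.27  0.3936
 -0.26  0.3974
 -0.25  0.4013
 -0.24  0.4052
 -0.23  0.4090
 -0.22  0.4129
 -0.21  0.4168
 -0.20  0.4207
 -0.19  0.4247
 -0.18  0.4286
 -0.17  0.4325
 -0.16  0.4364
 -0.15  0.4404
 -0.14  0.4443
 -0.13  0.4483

T = 1.25;  σ√T = 0.4696
d₁ = [ln(220/225) + (0.025 + ½·0.42²)·1.25] / (σ√T) = (-0.0225 + 0.1415) / 0.4696 = 0.2535 which rounds to 0.25
d₂ = 0.2535 − 0.4696 = -0.2161 which rounds to -0.22
Pr(exercise) under Q = N(d₂) = 0.4129

0.4129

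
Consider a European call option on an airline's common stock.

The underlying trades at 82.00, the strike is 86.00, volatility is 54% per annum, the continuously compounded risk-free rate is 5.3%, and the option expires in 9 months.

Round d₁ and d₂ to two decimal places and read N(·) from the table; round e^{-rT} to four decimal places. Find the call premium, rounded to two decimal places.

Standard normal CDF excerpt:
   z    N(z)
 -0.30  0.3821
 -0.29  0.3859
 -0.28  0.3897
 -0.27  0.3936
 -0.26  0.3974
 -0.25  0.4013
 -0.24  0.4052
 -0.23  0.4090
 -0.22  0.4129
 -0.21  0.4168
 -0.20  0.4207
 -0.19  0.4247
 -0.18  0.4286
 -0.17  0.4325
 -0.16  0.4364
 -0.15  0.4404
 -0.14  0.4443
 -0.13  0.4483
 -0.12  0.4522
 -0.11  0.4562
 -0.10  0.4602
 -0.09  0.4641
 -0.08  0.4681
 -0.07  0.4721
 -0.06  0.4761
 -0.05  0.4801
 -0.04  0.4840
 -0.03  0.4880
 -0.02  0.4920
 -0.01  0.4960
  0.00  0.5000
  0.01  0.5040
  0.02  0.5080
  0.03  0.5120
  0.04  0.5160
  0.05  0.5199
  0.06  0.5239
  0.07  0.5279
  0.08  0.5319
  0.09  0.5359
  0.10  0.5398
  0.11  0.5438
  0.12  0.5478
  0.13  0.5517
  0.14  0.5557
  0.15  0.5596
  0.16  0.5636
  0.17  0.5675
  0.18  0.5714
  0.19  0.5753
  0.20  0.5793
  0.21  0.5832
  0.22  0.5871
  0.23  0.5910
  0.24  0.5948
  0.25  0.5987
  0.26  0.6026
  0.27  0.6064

σ√T = 0.54·√0.75 = 0.4677
ln(S/K) + (r + σ²/2)T = ln(82/86) + (0.053 + 0.54²/2)·0.75 = -0.0476 + 0.1491 = 0.1015
d₁ = 0.1015 / 0.4677 = 0.2170 which rounds to 0.22
d₂ = d₁ − σ√T = 0.2170 − 0.4677 = -0.2507 which rounds to -0.25
e^(−rT) = e^(−0.053·0.75) = 0.9610
N(d₁) = N(0.22) = 0.5871;  N(d₂) = N(-0.25) = 0.4013
C = 82·0.5871 − 86·0.9610·0.4013 = 48.1422 − 33.1658 = 14.9764

14.98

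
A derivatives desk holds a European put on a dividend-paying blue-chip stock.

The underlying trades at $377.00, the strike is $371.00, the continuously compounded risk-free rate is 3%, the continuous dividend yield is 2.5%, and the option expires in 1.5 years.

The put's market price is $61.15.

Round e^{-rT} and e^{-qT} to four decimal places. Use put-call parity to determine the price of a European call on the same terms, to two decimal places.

exp(−qT) = exp(−0.025·1.5) = 0.9632;  exp(−rT) = exp(−0.03·1.5) = 0.9560
Put-call parity: C − P = S·e^(−qT) − K·e^(−rT) = 377·0.9632 − 371·0.9560 = 363.1264 − 354.6760 = 8.4504
C = P + (C − P) = 61.15 + (8.4504) = 69.6004

$69.60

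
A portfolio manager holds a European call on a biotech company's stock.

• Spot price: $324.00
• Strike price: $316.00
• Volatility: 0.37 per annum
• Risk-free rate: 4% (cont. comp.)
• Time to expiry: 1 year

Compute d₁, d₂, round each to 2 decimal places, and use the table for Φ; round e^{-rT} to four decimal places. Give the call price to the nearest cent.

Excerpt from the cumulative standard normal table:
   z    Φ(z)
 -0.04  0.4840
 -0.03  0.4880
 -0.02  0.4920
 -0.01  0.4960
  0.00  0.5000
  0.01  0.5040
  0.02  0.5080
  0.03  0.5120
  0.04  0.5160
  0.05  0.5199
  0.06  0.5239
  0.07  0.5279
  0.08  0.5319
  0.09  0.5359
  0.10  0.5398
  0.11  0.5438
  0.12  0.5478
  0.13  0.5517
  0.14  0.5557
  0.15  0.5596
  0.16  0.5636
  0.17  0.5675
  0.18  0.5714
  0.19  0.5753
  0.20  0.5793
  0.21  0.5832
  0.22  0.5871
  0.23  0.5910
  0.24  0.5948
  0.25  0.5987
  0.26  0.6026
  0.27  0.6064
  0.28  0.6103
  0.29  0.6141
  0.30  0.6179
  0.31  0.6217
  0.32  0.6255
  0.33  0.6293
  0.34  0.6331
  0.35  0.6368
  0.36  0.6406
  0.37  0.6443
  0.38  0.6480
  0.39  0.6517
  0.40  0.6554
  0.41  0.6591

σ√T = 0.37 × 1.0000 = 0.3700
ln(S/K) + (r + σ²/2)T = ln(324/316) + (0.04 + 0.37²/2)·1 = 0.0250 + 0.1084 = 0.1335
d₁ = 0.1335 / 0.3700 = 0.3607 which rounds to 0.36
d₂ = d₁ − σ√T = 0.3607 − 0.3700 = -0.0093 which rounds to -0.01
e^(−rT) = e^(−0.04·1) = 0.9608
N(d₁) = N(0.36) = 0.6406;  N(d₂) = N(-0.01) = 0.4960
C = 324·0.6406 − 316·0.9608·0.4960 = 207.5544 − 150.5919 = 56.9625

$56.96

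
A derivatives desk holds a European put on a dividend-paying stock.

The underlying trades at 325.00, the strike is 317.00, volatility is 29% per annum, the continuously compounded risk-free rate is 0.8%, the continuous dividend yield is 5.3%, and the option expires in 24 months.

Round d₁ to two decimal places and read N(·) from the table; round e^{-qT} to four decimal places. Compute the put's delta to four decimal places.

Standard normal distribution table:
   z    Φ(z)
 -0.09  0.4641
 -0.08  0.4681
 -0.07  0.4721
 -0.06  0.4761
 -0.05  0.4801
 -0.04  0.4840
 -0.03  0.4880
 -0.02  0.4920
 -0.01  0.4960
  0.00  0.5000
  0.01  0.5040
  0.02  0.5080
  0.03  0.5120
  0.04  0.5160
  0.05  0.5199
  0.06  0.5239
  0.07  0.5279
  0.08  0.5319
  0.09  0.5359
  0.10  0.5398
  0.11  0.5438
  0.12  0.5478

σ√T = 0.29·√2 = 0.4101
d₁ = [ln(325/317) + (0.008 − 0.053 + 0.29²/2)·2] / 0.4101 = [0.0249 − 0.0059] / 0.4101 = 0.0464 ≈ 0.05
N(d₁) = N(0.05) = 0.5199
Δ_put = exp(−qT)·(N(d₁) − 1) = 0.8994·(0.5199 − 1) = -0.4318

-0.4318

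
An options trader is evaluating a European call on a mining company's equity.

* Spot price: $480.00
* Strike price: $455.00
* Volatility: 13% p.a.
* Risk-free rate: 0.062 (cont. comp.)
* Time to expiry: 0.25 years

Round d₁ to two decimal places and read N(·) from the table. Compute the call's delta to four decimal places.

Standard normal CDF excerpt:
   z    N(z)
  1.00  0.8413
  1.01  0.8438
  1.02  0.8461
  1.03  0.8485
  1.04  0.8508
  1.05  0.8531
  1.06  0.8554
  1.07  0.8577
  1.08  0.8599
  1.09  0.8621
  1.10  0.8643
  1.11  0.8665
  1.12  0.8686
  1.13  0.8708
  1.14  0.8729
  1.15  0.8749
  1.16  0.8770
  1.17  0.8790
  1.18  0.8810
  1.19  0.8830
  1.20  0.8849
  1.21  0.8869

0.8621

σ√T = 0.13·√0.25 = 0.0650
ln(S/K) + (r + σ²/2)T = ln(480/455) + (0.062 + 0.13²/2)·0.25 = 0.0535 + 0.0176 = 0.0711
d₁ = 0.0711 / 0.0650 = 1.0939 ≈ 1.09
N(d₁) = N(1.09) = 0.8621
Δ_call = N(d₁) = 0.8621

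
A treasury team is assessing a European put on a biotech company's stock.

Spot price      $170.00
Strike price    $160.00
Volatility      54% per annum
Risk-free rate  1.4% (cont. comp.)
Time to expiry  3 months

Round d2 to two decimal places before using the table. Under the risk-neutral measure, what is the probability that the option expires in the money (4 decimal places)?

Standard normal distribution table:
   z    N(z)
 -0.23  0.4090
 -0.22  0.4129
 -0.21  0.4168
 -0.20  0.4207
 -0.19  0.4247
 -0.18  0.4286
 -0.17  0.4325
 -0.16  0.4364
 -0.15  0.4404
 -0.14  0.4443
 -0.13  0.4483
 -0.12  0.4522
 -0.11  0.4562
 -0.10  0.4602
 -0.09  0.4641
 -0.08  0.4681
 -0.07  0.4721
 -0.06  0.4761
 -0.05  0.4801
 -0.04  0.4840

0.4602

σ√T = 0.54 × 0.5000 = 0.2700
d₁ = [ln(170/160) + (0.014 + ½·0.54²)·0.25] / (σ√T) = (0.0606 + 0.0400) / 0.2700 = 0.3725 → 0.37
d₂ = 0.3725 − 0.2700 = 0.1025 → 0.10
Pr(exercise) under Q = N(−d₂) = N(-0.10) = 0.4602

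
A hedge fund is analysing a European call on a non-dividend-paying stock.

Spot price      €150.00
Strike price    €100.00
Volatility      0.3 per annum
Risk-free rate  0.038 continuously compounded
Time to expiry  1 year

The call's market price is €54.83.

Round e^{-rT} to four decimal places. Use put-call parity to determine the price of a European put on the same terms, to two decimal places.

e^(−rT) = e^(−0.038·1) = 0.9627
Put-call parity: C − P = S − K·e^(−rT) = 150 − 100·0.9627 = 150 − 96.2700 = 53.7300
P = C − (C − P) = 54.83 − (53.7300) = 1.1000

€1.10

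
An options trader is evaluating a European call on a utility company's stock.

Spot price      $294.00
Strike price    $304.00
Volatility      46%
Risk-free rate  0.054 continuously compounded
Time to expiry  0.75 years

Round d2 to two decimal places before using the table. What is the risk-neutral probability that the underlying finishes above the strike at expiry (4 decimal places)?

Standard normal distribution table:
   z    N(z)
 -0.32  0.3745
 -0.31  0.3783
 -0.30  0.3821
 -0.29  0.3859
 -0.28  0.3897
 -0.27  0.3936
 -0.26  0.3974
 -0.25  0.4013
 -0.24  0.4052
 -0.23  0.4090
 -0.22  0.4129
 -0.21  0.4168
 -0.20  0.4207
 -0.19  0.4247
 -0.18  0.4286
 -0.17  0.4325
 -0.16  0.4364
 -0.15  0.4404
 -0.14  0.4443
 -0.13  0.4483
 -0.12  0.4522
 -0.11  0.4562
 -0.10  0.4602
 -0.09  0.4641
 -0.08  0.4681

0.4286

σ√T = 0.46·√0.75 = 0.3984
d₁ = [ln(294/304) + (0.054 + 0.46²/2)·0.75] / 0.3984 = [-0.0334 + 0.1198] / 0.3984 = 0.2169 ⇒ 0.22
d₂ = d₁ − σ√T = 0.2169 − 0.3984 = -0.1815 ⇒ -0.18
Risk-neutral Pr[S_T > K] = N(d₂) = N(-0.18) = 0.4286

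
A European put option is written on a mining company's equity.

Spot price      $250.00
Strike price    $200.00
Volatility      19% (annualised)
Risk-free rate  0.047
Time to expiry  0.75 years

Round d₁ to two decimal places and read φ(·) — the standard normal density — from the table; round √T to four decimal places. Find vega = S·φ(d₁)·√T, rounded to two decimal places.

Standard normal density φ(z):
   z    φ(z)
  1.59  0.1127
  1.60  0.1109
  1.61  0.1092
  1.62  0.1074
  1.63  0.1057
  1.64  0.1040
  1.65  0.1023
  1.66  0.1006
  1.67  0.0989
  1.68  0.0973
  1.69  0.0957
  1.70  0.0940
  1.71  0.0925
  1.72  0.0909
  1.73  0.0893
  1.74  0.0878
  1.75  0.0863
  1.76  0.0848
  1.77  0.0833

22.15

σ√T = 0.19 × 0.8660 = 0.1645
d₁ = [ln(250/200) + (0.047 + 0.19²/2)·0.75] / 0.1645 = [0.2231 + 0.0488] / 0.1645 = 1.6526 ⇒ 1.65
√T = √0.75 = 0.8660
φ(d₁) = φ(1.65) = 0.1023
vega = S·φ(d₁)·√T = 250·0.1023·0.8660 = 22.1479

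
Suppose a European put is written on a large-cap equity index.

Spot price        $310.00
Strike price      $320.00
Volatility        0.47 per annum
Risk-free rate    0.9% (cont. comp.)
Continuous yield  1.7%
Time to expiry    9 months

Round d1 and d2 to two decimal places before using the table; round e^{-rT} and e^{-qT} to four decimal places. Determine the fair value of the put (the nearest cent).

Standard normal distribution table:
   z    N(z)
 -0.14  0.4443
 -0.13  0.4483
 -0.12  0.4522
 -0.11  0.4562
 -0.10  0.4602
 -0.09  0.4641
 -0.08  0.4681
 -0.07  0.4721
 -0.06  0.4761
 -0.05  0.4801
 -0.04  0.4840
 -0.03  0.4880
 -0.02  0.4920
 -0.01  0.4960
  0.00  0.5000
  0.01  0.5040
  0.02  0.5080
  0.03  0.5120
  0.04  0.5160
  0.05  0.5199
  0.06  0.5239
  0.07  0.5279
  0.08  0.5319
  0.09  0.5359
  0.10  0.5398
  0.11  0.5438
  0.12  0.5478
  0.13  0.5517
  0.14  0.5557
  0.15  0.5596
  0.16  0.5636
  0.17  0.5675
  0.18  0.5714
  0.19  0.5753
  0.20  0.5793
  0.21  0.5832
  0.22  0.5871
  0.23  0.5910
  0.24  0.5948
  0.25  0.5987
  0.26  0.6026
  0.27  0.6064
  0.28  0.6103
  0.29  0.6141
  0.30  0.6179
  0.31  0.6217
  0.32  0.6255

T = 0.75;  σ√T = 0.4070
d₁ = [ln(310/320) + (0.009 − 0.017 + 0.47²/2)·0.75] / 0.4070 = [-0.0317 + 0.0768] / 0.4070 = 0.1108 → 0.11
d₂ = d₁ − σ√T = 0.1108 − 0.4070 = -0.2963 → -0.30
exp(−qT) = exp(−0.017·0.75) = 0.9873;  exp(−rT) = exp(−0.009·0.75) = 0.9933
N(−d₂) = N(0.30) = 0.6179;  N(−d₁) = N(-0.11) = 0.4562
P = 320·0.9933·0.6179 − 310·0.9873·0.4562 = 196.4032 − 139.6259 = 56.7773

$56.78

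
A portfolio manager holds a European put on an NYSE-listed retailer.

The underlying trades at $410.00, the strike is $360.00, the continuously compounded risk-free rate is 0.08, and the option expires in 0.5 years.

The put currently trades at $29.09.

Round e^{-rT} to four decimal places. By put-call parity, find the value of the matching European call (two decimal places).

e^(−rT) = e^(−0.08·0.5) = 0.9608
Put-call parity: C − P = S − K·e^(−rT) = 410 − 360·0.9608 = 410 − 345.8880 = 64.1120
C = P + (C − P) = 29.09 + (64.1120) = 93.2020

$93.20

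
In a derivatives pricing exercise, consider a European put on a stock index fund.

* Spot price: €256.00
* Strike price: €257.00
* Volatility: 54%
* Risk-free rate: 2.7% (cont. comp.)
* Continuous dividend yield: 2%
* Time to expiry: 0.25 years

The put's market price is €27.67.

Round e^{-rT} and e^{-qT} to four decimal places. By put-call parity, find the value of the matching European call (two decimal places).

€27.11

exp(−qT) = exp(−0.02·0.25) = 0.9950;  exp(−rT) = exp(−0.027·0.25) = 0.9933
Put-call parity: C − P = S·e^(−qT) − K·e^(−rT) = 256·0.9950 − 257·0.9933 = 254.7200 − 255.2781 = -0.5581
C = P + (C − P) = 27.67 + (-0.5581) = 27.1119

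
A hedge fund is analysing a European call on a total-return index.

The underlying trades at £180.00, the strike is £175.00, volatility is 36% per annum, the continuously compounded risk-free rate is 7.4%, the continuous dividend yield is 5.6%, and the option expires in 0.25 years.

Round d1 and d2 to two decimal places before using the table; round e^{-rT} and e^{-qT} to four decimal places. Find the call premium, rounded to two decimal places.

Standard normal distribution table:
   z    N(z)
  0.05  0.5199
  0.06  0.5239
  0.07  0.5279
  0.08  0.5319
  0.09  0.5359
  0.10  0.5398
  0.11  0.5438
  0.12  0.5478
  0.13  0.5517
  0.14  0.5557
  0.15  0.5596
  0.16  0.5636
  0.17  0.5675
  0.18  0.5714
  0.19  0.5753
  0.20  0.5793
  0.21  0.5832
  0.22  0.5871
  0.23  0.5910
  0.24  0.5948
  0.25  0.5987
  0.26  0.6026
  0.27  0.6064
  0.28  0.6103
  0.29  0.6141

σ√T = 0.36·√0.25 = 0.1800
d₁ = [ln(180/175) + (0.074 − 0.056 + 0.36²/2)·0.25] / 0.1800 = [0.0282 + 0.0207] / 0.1800 = 0.2715 ⇒ 0.27
d₂ = d₁ − σ√T = 0.2715 − 0.1800 = 0.0915 ⇒ 0.09
exp(−qT) = exp(−0.056·0.25) = 0.9861;  exp(−rT) = exp(−0.074·0.25) = 0.9817
N(d₁) = N(0.27) = 0.6064;  N(d₂) = N(0.09) = 0.5359
C = 180·0.9861·0.6064 − 175·0.9817·0.5359 = 107.6348 − 92.0663 = 15.5685

£15.57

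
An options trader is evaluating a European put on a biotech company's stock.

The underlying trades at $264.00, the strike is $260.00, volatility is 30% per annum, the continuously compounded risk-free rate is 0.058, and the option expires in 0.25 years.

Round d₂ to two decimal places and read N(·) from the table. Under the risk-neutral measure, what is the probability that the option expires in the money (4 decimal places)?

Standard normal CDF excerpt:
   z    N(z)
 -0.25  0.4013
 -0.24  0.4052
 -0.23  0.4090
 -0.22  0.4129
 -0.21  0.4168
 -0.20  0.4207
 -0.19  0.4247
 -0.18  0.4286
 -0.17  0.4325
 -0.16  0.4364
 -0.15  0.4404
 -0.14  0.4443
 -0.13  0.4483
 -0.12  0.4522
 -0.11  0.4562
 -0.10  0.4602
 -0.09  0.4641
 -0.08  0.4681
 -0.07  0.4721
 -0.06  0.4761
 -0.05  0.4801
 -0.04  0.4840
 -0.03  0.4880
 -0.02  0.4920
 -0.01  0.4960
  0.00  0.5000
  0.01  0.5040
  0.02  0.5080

0.4522

σ√T = 0.3 × 0.5000 = 0.1500
d₁ = [ln(264/260) + (0.058 + 0.3²/2)·0.25] / 0.1500 = [0.0153 + 0.0258] / 0.1500 = 0.2734 → 0.27
d₂ = d₁ − σ√T = 0.2734 − 0.1500 = 0.1234 → 0.12
Pr(exercise) under Q = N(−d₂) = N(-0.12) = 0.4522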